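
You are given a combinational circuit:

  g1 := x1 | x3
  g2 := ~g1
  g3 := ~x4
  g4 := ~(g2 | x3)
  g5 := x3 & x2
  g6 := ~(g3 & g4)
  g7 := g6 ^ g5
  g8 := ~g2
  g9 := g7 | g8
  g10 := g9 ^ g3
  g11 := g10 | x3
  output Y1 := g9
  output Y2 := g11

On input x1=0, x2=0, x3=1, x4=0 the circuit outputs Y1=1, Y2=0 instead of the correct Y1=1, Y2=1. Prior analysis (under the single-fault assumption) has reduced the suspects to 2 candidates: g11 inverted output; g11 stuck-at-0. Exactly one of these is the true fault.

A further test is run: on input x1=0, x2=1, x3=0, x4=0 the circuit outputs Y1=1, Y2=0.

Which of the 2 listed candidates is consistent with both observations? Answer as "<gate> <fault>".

g11 stuck-at-0

Evaluate each candidate on input x1=0, x2=1, x3=0, x4=0:
  g11 inverted output: g1=0, g2=1, g3=1, g4=0, g5=0, g6=1, g7=1, g8=0, g9=1, g10=0, g11=1 [inverted output] → Y1=1, Y2=1 — eliminated
  g11 stuck-at-0: g1=0, g2=1, g3=1, g4=0, g5=0, g6=1, g7=1, g8=0, g9=1, g10=0, g11=0 [stuck-at-0] → Y1=1, Y2=0 — matches
Only g11 stuck-at-0 reproduces the observed Y1=1, Y2=0.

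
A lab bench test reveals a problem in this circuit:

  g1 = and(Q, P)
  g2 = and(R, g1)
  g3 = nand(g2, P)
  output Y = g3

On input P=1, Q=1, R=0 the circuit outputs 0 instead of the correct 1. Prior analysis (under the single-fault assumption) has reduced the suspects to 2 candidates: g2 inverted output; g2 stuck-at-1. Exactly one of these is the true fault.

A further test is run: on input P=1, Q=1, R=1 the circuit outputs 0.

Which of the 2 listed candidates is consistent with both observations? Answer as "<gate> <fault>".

g2 stuck-at-1

Evaluate each candidate on input P=1, Q=1, R=1:
  g2 inverted output: g1=1, g2=0 [inverted output], g3=1 → 1 — eliminated
  g2 stuck-at-1: g1=1, g2=1 [stuck-at-1], g3=0 → 0 — matches
Only g2 stuck-at-1 reproduces the observed 0.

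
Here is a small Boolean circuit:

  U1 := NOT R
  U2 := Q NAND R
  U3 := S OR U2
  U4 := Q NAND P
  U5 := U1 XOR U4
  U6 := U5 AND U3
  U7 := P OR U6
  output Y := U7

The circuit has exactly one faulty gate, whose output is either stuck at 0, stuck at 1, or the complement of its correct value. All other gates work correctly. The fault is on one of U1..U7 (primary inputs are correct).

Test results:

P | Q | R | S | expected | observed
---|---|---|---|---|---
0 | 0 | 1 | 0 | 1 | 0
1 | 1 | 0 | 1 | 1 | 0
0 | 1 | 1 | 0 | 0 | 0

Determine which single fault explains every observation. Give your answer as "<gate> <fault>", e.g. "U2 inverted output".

Fault-free values for test 1 (P=0, Q=0, R=1, S=0): U1=0, U2=1, U3=1, U4=1, U5=1, U6=1, U7=1, giving Y=1. Observed 0.
Test 1: faults giving observed 0 are {U1 stuck-at-1, U1 inverted output, U2 stuck-at-0, U2 inverted output, U3 stuck-at-0, U3 inverted output, U4 stuck-at-0, U4 inverted output, U5 stuck-at-0, U5 inverted output, U6 stuck-at-0, U6 inverted output, U7 stuck-at-0, U7 inverted output}.
Test 2 (P=1, Q=1, R=0, S=1): fault-free U1=1, U2=1, U3=1, U4=0, U5=1, U6=1, U7=1 → 1; observed 0. Eliminates U1 stuck-at-1, U1 inverted output, U2 stuck-at-0, U2 inverted output, U3 stuck-at-0, U3 inverted output, U4 stuck-at-0, U4 inverted output, U5 stuck-at-0, U5 inverted output, U6 stuck-at-0, U6 inverted output.
Test 3 (P=0, Q=1, R=1, S=0): fault-free U1=0, U2=0, U3=0, U4=1, U5=1, U6=0, U7=0 → 0; observed 0. Eliminates U7 inverted output.
Only U7 stuck-at-0 is consistent with every test.

U7 stuck-at-0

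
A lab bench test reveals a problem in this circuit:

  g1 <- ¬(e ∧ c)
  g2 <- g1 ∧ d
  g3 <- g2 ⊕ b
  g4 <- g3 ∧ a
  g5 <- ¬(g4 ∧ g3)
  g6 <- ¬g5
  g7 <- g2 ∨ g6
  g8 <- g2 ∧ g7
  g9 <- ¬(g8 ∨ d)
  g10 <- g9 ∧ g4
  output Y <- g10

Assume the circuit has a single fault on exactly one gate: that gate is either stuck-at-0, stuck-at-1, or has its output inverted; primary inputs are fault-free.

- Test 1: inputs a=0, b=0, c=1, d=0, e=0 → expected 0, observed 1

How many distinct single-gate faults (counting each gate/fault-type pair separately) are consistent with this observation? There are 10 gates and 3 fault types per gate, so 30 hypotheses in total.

4

Fault-free: g1=1, g2=0, g3=0, g4=0, g5=1, g6=0, g7=0, g8=0, g9=1, g10=0 → 0. Observed 1.
  g1: none of the 3 fault types match ✗
  g2: none of the 3 fault types match ✗
  g3: none of the 3 fault types match ✗
  g4: stuck-at-1, inverted output ✓; others ✗
  g5: none of the 3 fault types match ✗
  g6: none of the 3 fault types match ✗
  g7: none of the 3 fault types match ✗
  g8: none of the 3 fault types match ✗
  g9: none of the 3 fault types match ✗
  g10: stuck-at-1, inverted output ✓; others ✗
Consistent faults: {g4 stuck-at-1, g4 inverted output, g10 stuck-at-1, g10 inverted output} — 4 in all.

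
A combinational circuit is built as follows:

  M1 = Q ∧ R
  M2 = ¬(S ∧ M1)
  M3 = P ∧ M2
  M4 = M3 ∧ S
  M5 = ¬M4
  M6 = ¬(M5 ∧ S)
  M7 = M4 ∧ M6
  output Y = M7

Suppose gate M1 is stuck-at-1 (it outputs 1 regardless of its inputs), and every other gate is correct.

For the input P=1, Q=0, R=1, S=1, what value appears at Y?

0

Propagate with M1 forced: M1=1 [stuck-at-1], M2=0, M3=0, M4=0, M5=1, M6=0, M7=0.
So Y = 0. (Without the fault it would be 1.)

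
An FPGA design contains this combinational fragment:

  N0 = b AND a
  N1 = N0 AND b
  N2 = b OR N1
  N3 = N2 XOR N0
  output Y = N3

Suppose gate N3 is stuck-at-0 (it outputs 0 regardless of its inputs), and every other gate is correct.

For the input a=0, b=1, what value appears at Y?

Propagate with N3 forced: N0=0, N1=0, N2=1, N3=0 [stuck-at-0].
So Y = 0. (Without the fault it would be 1.)

0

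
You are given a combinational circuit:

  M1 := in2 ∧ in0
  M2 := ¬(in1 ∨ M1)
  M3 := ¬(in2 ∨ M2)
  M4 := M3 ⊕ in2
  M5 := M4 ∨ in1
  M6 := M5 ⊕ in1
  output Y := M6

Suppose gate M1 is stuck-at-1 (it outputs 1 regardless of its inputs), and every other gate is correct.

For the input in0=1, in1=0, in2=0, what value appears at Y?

Propagate with M1 forced: M1=1 [stuck-at-1], M2=0, M3=1, M4=1, M5=1, M6=1.
So Y = 1. (Without the fault it would be 0.)

1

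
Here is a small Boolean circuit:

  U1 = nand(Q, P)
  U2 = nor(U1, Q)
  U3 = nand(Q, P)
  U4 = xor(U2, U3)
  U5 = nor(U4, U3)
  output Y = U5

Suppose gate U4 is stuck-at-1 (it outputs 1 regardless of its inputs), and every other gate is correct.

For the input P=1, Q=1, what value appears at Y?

Propagate with U4 forced: U1=0, U2=0, U3=0, U4=1 [stuck-at-1], U5=0.
So Y = 0. (Without the fault it would be 1.)

0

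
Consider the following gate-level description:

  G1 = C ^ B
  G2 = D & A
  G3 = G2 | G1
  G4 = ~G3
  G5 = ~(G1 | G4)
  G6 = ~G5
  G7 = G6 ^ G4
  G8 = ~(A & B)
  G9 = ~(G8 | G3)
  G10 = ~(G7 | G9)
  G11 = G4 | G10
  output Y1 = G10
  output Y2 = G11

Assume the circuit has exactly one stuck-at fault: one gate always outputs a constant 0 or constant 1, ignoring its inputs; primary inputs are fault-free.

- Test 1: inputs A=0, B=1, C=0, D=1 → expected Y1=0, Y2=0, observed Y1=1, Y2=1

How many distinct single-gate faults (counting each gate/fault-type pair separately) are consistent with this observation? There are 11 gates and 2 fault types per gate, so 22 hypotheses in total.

7

Fault-free: G1=1, G2=0, G3=1, G4=0, G5=0, G6=1, G7=1, G8=1, G9=0, G10=0, G11=0 → Y1=0, Y2=0. Observed Y1=1, Y2=1.
  G1: stuck-at-0 ✓; others ✗
  G2: none of the 2 fault types match ✗
  G3: stuck-at-0 ✓; others ✗
  G4: stuck-at-1 ✓; others ✗
  G5: stuck-at-1 ✓; others ✗
  G6: stuck-at-0 ✓; others ✗
  G7: stuck-at-0 ✓; others ✗
  G8: none of the 2 fault types match ✗
  G9: none of the 2 fault types match ✗
  G10: stuck-at-1 ✓; others ✗
  G11: none of the 2 fault types match ✗
Consistent faults: {G1 stuck-at-0, G3 stuck-at-0, G4 stuck-at-1, G5 stuck-at-1, G6 stuck-at-0, G7 stuck-at-0, G10 stuck-at-1} — 7 in all.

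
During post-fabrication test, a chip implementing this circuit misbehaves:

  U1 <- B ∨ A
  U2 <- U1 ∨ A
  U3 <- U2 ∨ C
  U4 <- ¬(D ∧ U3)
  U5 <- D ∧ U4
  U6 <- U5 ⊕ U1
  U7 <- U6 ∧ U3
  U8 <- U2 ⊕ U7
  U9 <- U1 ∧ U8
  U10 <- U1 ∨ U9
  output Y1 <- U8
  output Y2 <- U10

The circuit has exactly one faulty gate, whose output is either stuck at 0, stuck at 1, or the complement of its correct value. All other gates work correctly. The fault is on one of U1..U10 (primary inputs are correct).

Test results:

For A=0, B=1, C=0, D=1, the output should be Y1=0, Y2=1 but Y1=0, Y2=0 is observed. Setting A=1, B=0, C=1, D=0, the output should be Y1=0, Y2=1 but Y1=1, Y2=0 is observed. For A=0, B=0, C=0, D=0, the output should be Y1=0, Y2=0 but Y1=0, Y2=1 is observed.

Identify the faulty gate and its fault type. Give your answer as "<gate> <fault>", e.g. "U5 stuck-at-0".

U1 inverted output

Fault-free values for test 1 (A=0, B=1, C=0, D=1): U1=1, U2=1, U3=1, U4=0, U5=0, U6=1, U7=1, U8=0, U9=0, U10=1, giving Y1=0, Y2=1. Observed Y1=0, Y2=0.
Test 1: faults giving observed Y1=0, Y2=0 are {U1 stuck-at-0, U1 inverted output, U10 stuck-at-0, U10 inverted output}.
Test 2 (A=1, B=0, C=1, D=0): fault-free U1=1, U2=1, U3=1, U4=1, U5=0, U6=1, U7=1, U8=0, U9=0, U10=1 → Y1=0, Y2=1; observed Y1=1, Y2=0. Eliminates U10 stuck-at-0, U10 inverted output.
Test 3 (A=0, B=0, C=0, D=0): fault-free U1=0, U2=0, U3=0, U4=1, U5=0, U6=0, U7=0, U8=0, U9=0, U10=0 → Y1=0, Y2=0; observed Y1=0, Y2=1. Eliminates U1 stuck-at-0.
Only U1 inverted output is consistent with every test.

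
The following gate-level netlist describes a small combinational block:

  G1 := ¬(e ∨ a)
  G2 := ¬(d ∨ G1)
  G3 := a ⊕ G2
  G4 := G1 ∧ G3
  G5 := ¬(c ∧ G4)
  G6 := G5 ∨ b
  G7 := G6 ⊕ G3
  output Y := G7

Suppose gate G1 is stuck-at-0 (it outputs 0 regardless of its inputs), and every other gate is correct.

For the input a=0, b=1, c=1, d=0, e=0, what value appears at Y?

0

Propagate with G1 forced: G1=0 [stuck-at-0], G2=1, G3=1, G4=0, G5=1, G6=1, G7=0.
So Y = 0. (Without the fault it would be 1.)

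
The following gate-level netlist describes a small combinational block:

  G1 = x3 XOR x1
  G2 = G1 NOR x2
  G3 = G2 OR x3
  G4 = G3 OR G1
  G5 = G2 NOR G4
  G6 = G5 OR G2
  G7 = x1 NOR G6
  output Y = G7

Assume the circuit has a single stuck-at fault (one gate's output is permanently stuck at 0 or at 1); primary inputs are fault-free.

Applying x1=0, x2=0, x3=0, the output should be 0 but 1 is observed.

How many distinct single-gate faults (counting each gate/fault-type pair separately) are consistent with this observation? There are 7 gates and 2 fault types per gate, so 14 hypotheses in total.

Fault-free: G1=0, G2=1, G3=1, G4=1, G5=0, G6=1, G7=0 → 0. Observed 1.
  G1 stuck-at-0: output 0 ✗
  G1 stuck-at-1: output 1 ✓
  G2 stuck-at-0: output 0 ✗
  G2 stuck-at-1: output 0 ✗
  G3 stuck-at-0: output 0 ✗
  G3 stuck-at-1: output 0 ✗
  G4 stuck-at-0: output 0 ✗
  G4 stuck-at-1: output 0 ✗
  G5 stuck-at-0: output 0 ✗
  G5 stuck-at-1: output 0 ✗
  G6 stuck-at-0: output 1 ✓
  G6 stuck-at-1: output 0 ✗
  G7 stuck-at-0: output 0 ✗
  G7 stuck-at-1: output 1 ✓
Consistent faults: {G1 stuck-at-1, G6 stuck-at-0, G7 stuck-at-1} — 3 in all.

3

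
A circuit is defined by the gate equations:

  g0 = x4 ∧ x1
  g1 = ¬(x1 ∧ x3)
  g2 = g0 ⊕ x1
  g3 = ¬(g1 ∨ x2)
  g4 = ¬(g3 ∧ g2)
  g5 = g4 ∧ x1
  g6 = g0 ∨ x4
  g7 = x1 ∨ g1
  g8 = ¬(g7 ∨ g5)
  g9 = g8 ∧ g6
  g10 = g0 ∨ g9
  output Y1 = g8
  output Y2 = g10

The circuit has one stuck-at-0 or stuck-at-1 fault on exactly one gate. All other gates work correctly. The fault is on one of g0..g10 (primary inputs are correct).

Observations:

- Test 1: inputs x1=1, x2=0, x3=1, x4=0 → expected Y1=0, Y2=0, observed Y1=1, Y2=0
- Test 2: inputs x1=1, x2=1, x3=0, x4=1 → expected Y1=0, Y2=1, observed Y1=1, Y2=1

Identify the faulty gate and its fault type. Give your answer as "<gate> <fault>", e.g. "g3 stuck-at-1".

g8 stuck-at-1

Fault-free values for test 1 (x1=1, x2=0, x3=1, x4=0): g0=0, g1=0, g2=1, g3=1, g4=0, g5=0, g6=0, g7=1, g8=0, g9=0, g10=0, giving Y1=0, Y2=0. Observed Y1=1, Y2=0.
Test 1: faults giving observed Y1=1, Y2=0 are {g7 stuck-at-0, g8 stuck-at-1}.
Test 2 (x1=1, x2=1, x3=0, x4=1): fault-free g0=1, g1=1, g2=0, g3=0, g4=1, g5=1, g6=1, g7=1, g8=0, g9=0, g10=1 → Y1=0, Y2=1; observed Y1=1, Y2=1. Eliminates g7 stuck-at-0.
Only g8 stuck-at-1 is consistent with every test.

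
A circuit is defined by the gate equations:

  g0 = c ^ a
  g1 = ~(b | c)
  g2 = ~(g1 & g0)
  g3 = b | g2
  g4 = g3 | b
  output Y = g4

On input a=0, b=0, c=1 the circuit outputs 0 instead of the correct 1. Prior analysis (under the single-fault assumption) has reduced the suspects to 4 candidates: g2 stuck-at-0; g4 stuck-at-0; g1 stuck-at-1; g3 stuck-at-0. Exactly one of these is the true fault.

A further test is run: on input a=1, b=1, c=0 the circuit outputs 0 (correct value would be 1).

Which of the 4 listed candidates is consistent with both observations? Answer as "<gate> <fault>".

g4 stuck-at-0

Evaluate each candidate on input a=1, b=1, c=0:
  g2 stuck-at-0: g0=1, g1=0, g2=0 [stuck-at-0], g3=1, g4=1 → 1 — eliminated
  g4 stuck-at-0: g0=1, g1=0, g2=1, g3=1, g4=0 [stuck-at-0] → 0 — matches
  g1 stuck-at-1: g0=1, g1=1 [stuck-at-1], g2=0, g3=1, g4=1 → 1 — eliminated
  g3 stuck-at-0: g0=1, g1=0, g2=1, g3=0 [stuck-at-0], g4=1 → 1 — eliminated
Only g4 stuck-at-0 reproduces the observed 0.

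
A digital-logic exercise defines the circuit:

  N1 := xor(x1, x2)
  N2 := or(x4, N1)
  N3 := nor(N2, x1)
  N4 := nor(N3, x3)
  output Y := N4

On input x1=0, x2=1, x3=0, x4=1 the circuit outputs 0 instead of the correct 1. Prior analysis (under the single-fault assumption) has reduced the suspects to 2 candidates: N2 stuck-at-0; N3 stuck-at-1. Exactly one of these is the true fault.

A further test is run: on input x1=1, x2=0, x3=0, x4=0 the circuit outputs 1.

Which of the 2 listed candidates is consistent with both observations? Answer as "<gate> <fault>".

Evaluate each candidate on input x1=1, x2=0, x3=0, x4=0:
  N2 stuck-at-0: N1=1, N2=0 [stuck-at-0], N3=0, N4=1 → 1 — matches
  N3 stuck-at-1: N1=1, N2=1, N3=1 [stuck-at-1], N4=0 → 0 — eliminated
Only N2 stuck-at-0 reproduces the observed 1.

N2 stuck-at-0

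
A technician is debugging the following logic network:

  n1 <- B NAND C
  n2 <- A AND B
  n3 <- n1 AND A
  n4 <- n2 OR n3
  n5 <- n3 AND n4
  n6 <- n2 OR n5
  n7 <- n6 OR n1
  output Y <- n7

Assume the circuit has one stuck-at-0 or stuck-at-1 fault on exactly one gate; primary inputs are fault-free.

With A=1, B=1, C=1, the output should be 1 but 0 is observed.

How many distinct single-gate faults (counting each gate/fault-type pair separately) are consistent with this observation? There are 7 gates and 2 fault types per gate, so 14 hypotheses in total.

Fault-free: n1=0, n2=1, n3=0, n4=1, n5=0, n6=1, n7=1 → 1. Observed 0.
  n1 stuck-at-0: output 1 ✗
  n1 stuck-at-1: output 1 ✗
  n2 stuck-at-0: output 0 ✓
  n2 stuck-at-1: output 1 ✗
  n3 stuck-at-0: output 1 ✗
  n3 stuck-at-1: output 1 ✗
  n4 stuck-at-0: output 1 ✗
  n4 stuck-at-1: output 1 ✗
  n5 stuck-at-0: output 1 ✗
  n5 stuck-at-1: output 1 ✗
  n6 stuck-at-0: output 0 ✓
  n6 stuck-at-1: output 1 ✗
  n7 stuck-at-0: output 0 ✓
  n7 stuck-at-1: output 1 ✗
Consistent faults: {n2 stuck-at-0, n6 stuck-at-0, n7 stuck-at-0} — 3 in all.

3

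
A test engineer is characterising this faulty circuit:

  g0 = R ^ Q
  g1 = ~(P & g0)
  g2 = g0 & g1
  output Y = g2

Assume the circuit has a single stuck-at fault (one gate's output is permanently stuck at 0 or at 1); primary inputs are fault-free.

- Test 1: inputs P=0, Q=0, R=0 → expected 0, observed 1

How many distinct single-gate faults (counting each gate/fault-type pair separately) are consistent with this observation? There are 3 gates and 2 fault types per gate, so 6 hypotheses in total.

2

Fault-free: g0=0, g1=1, g2=0 → 0. Observed 1.
  g0 stuck-at-0: output 0 ✗
  g0 stuck-at-1: output 1 ✓
  g1 stuck-at-0: output 0 ✗
  g1 stuck-at-1: output 0 ✗
  g2 stuck-at-0: output 0 ✗
  g2 stuck-at-1: output 1 ✓
Consistent faults: {g0 stuck-at-1, g2 stuck-at-1} — 2 in all.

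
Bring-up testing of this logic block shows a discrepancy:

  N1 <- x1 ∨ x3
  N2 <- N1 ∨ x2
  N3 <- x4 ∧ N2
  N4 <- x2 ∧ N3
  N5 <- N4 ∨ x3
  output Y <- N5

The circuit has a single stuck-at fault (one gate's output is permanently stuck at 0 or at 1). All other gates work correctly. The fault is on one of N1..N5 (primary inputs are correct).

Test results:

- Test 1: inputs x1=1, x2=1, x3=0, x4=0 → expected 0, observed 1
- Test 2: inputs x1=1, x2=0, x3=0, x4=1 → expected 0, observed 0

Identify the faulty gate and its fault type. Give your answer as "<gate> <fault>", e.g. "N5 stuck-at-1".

Fault-free values for test 1 (x1=1, x2=1, x3=0, x4=0): N1=1, N2=1, N3=0, N4=0, N5=0, giving Y=0. Observed 1.
Test 1: faults giving observed 1 are {N3 stuck-at-1, N4 stuck-at-1, N5 stuck-at-1}.
Test 2 (x1=1, x2=0, x3=0, x4=1): fault-free N1=1, N2=1, N3=1, N4=0, N5=0 → 0; observed 0. Eliminates N4 stuck-at-1, N5 stuck-at-1.
Only N3 stuck-at-1 is consistent with every test.

N3 stuck-at-1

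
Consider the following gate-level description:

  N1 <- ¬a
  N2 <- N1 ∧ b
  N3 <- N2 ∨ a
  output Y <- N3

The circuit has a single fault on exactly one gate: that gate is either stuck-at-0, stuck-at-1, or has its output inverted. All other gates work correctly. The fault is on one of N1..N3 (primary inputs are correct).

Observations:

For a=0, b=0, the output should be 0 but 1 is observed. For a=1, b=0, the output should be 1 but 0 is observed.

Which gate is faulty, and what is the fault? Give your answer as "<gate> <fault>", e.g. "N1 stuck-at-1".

Fault-free values for test 1 (a=0, b=0): N1=1, N2=0, N3=0, giving Y=0. Observed 1.
Test 1: faults giving observed 1 are {N2 stuck-at-1, N2 inverted output, N3 stuck-at-1, N3 inverted output}.
Test 2 (a=1, b=0): fault-free N1=0, N2=0, N3=1 → 1; observed 0. Eliminates N2 stuck-at-1, N2 inverted output, N3 stuck-at-1.
Only N3 inverted output is consistent with every test.

N3 inverted output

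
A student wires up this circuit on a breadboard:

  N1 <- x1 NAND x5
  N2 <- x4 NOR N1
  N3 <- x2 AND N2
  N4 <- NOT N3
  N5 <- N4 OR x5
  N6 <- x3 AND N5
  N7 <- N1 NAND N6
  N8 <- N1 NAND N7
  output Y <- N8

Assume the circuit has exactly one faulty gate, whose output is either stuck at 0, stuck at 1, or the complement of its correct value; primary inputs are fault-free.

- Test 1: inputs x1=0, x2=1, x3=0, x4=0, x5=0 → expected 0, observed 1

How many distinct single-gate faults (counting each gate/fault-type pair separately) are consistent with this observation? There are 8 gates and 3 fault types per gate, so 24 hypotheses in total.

8

Fault-free: N1=1, N2=0, N3=0, N4=1, N5=1, N6=0, N7=1, N8=0 → 0. Observed 1.
  N1: stuck-at-0, inverted output ✓; others ✗
  N2: none of the 3 fault types match ✗
  N3: none of the 3 fault types match ✗
  N4: none of the 3 fault types match ✗
  N5: none of the 3 fault types match ✗
  N6: stuck-at-1, inverted output ✓; others ✗
  N7: stuck-at-0, inverted output ✓; others ✗
  N8: stuck-at-1, inverted output ✓; others ✗
Consistent faults: {N1 stuck-at-0, N1 inverted output, N6 stuck-at-1, N6 inverted output, N7 stuck-at-0, N7 inverted output, N8 stuck-at-1, N8 inverted output} — 8 in all.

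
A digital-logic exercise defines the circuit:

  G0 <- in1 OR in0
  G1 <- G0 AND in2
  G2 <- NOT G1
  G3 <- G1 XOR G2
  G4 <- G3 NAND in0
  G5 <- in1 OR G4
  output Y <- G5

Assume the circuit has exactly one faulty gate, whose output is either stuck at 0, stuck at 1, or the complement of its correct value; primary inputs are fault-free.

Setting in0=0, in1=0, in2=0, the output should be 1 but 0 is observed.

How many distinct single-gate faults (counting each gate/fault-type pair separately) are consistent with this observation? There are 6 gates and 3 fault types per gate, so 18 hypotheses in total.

Fault-free: G0=0, G1=0, G2=1, G3=1, G4=1, G5=1 → 1. Observed 0.
  G0: none of the 3 fault types match ✗
  G1: none of the 3 fault types match ✗
  G2: none of the 3 fault types match ✗
  G3: none of the 3 fault types match ✗
  G4: stuck-at-0, inverted output ✓; others ✗
  G5: stuck-at-0, inverted output ✓; others ✗
Consistent faults: {G4 stuck-at-0, G4 inverted output, G5 stuck-at-0, G5 inverted output} — 4 in all.

4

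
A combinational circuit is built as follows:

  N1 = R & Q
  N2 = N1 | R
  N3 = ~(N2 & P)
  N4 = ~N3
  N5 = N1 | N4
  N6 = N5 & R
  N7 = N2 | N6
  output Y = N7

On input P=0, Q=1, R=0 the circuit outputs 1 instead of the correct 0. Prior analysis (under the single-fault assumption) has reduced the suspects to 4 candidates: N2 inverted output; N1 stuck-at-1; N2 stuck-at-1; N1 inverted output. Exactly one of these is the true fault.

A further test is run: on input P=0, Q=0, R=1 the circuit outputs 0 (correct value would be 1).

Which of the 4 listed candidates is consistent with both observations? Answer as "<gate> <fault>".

Evaluate each candidate on input P=0, Q=0, R=1:
  N2 inverted output: N1=0, N2=0 [inverted output], N3=1, N4=0, N5=0, N6=0, N7=0 → 0 — matches
  N1 stuck-at-1: N1=1 [stuck-at-1], N2=1, N3=1, N4=0, N5=1, N6=1, N7=1 → 1 — eliminated
  N2 stuck-at-1: N1=0, N2=1 [stuck-at-1], N3=1, N4=0, N5=0, N6=0, N7=1 → 1 — eliminated
  N1 inverted output: N1=1 [inverted output], N2=1, N3=1, N4=0, N5=1, N6=1, N7=1 → 1 — eliminated
Only N2 inverted output reproduces the observed 0.

N2 inverted output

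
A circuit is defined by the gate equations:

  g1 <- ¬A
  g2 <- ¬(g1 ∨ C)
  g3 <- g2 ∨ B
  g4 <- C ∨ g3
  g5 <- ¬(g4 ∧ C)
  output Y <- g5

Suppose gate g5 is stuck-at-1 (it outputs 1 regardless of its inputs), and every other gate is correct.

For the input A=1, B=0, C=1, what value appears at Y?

1

Propagate with g5 forced: g1=0, g2=0, g3=0, g4=1, g5=1 [stuck-at-1].
So Y = 1. (Without the fault it would be 0.)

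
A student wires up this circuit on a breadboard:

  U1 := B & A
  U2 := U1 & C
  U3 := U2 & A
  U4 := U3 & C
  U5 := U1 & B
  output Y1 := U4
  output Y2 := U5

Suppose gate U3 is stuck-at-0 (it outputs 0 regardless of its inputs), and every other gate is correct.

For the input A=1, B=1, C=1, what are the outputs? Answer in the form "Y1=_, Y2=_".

Propagate with U3 forced: U1=1, U2=1, U3=0 [stuck-at-0], U4=0, U5=1.
So the outputs are Y1=0, Y2=1. (Without the fault they would be Y1=1, Y2=1.)

Y1=0, Y2=1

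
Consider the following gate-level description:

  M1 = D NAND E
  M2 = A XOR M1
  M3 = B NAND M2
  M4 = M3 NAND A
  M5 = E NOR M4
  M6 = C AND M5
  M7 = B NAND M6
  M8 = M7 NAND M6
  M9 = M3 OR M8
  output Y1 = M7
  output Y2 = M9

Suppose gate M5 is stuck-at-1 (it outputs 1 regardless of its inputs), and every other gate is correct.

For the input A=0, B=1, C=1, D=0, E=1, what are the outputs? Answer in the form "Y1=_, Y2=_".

Propagate with M5 forced: M1=1, M2=1, M3=0, M4=1, M5=1 [stuck-at-1], M6=1, M7=0, M8=1, M9=1.
So the outputs are Y1=0, Y2=1. (Without the fault they would be Y1=1, Y2=1.)

Y1=0, Y2=1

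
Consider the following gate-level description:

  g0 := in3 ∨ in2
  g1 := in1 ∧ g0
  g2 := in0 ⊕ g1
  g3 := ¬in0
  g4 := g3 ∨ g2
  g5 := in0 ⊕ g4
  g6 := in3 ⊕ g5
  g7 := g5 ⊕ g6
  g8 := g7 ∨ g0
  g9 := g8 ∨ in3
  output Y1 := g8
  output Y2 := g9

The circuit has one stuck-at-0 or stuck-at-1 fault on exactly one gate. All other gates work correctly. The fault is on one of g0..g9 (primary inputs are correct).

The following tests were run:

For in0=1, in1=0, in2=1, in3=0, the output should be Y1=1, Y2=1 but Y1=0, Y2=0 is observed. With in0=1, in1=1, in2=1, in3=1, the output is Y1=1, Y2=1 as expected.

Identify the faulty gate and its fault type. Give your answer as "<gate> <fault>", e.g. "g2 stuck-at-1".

g0 stuck-at-0

Fault-free values for test 1 (in0=1, in1=0, in2=1, in3=0): g0=1, g1=0, g2=1, g3=0, g4=1, g5=0, g6=0, g7=0, g8=1, g9=1, giving Y1=1, Y2=1. Observed Y1=0, Y2=0.
Test 1: faults giving observed Y1=0, Y2=0 are {g0 stuck-at-0, g8 stuck-at-0}.
Test 2 (in0=1, in1=1, in2=1, in3=1): fault-free g0=1, g1=1, g2=0, g3=0, g4=0, g5=1, g6=0, g7=1, g8=1, g9=1 → Y1=1, Y2=1; observed Y1=1, Y2=1. Eliminates g8 stuck-at-0.
Only g0 stuck-at-0 is consistent with every test.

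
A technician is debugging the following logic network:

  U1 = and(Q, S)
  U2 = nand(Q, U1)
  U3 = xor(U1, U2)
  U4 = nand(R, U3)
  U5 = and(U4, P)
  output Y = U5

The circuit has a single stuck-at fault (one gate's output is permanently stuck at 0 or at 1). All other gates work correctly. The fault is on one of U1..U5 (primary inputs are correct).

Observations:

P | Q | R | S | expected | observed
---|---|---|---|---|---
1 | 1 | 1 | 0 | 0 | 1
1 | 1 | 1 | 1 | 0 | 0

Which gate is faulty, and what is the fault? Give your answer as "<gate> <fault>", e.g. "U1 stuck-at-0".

U2 stuck-at-0

Fault-free values for test 1 (P=1, Q=1, R=1, S=0): U1=0, U2=1, U3=1, U4=0, U5=0, giving Y=0. Observed 1.
Test 1: faults giving observed 1 are {U2 stuck-at-0, U3 stuck-at-0, U4 stuck-at-1, U5 stuck-at-1}.
Test 2 (P=1, Q=1, R=1, S=1): fault-free U1=1, U2=0, U3=1, U4=0, U5=0 → 0; observed 0. Eliminates U3 stuck-at-0, U4 stuck-at-1, U5 stuck-at-1.
Only U2 stuck-at-0 is consistent with every test.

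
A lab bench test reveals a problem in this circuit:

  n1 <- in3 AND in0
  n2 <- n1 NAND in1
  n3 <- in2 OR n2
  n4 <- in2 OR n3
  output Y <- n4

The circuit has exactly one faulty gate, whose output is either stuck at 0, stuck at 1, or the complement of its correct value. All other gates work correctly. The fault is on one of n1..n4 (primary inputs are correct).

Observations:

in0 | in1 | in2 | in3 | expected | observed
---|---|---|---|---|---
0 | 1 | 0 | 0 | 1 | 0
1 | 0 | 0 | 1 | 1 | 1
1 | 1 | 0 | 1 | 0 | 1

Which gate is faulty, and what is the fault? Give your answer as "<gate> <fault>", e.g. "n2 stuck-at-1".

n1 inverted output

Fault-free values for test 1 (in0=0, in1=1, in2=0, in3=0): n1=0, n2=1, n3=1, n4=1, giving Y=1. Observed 0.
Test 1: faults giving observed 0 are {n1 stuck-at-1, n1 inverted output, n2 stuck-at-0, n2 inverted output, n3 stuck-at-0, n3 inverted output, n4 stuck-at-0, n4 inverted output}.
Test 2 (in0=1, in1=0, in2=0, in3=1): fault-free n1=1, n2=1, n3=1, n4=1 → 1; observed 1. Eliminates n2 stuck-at-0, n2 inverted output, n3 stuck-at-0, n3 inverted output, n4 stuck-at-0, n4 inverted output.
Test 3 (in0=1, in1=1, in2=0, in3=1): fault-free n1=1, n2=0, n3=0, n4=0 → 0; observed 1. Eliminates n1 stuck-at-1.
Only n1 inverted output is consistent with every test.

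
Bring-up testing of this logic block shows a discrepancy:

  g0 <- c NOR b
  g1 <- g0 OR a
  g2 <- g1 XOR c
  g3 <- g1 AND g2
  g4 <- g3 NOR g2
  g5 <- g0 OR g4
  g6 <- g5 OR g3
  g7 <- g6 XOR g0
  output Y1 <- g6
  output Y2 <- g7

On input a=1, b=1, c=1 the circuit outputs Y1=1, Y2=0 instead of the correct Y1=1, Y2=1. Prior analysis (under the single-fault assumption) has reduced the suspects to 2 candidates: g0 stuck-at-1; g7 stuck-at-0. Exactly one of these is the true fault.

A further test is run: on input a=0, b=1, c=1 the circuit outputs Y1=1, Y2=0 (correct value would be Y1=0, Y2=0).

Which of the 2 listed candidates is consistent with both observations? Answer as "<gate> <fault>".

Evaluate each candidate on input a=0, b=1, c=1:
  g0 stuck-at-1: g0=1 [stuck-at-1], g1=1, g2=0, g3=0, g4=1, g5=1, g6=1, g7=0 → Y1=1, Y2=0 — matches
  g7 stuck-at-0: g0=0, g1=0, g2=1, g3=0, g4=0, g5=0, g6=0, g7=0 [stuck-at-0] → Y1=0, Y2=0 — eliminated
Only g0 stuck-at-1 reproduces the observed Y1=1, Y2=0.

g0 stuck-at-1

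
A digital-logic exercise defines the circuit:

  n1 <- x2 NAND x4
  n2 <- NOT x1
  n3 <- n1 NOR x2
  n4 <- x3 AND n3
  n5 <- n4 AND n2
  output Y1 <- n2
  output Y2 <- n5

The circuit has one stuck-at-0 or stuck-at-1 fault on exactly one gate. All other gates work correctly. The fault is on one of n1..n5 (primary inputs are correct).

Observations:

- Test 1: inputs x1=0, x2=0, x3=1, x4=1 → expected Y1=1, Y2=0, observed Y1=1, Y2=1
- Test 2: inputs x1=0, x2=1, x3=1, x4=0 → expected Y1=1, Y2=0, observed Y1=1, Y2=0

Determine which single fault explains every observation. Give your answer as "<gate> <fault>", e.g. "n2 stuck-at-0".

n1 stuck-at-0

Fault-free values for test 1 (x1=0, x2=0, x3=1, x4=1): n1=1, n2=1, n3=0, n4=0, n5=0, giving Y1=1, Y2=0. Observed Y1=1, Y2=1.
Test 1: faults giving observed Y1=1, Y2=1 are {n1 stuck-at-0, n3 stuck-at-1, n4 stuck-at-1, n5 stuck-at-1}.
Test 2 (x1=0, x2=1, x3=1, x4=0): fault-free n1=1, n2=1, n3=0, n4=0, n5=0 → Y1=1, Y2=0; observed Y1=1, Y2=0. Eliminates n3 stuck-at-1, n4 stuck-at-1, n5 stuck-at-1.
Only n1 stuck-at-0 is consistent with every test.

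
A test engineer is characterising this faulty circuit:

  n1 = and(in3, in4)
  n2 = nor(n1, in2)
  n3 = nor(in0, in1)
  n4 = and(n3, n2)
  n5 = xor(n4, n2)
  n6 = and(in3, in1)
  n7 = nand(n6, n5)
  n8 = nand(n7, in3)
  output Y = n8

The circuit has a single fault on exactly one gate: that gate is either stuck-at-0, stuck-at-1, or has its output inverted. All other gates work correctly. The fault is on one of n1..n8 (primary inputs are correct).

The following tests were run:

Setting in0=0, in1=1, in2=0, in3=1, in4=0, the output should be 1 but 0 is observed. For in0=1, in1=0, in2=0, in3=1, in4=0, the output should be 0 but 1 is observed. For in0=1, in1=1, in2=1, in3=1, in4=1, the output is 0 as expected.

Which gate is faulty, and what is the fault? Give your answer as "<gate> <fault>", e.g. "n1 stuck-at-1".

n6 inverted output

Fault-free values for test 1 (in0=0, in1=1, in2=0, in3=1, in4=0): n1=0, n2=1, n3=0, n4=0, n5=1, n6=1, n7=0, n8=1, giving Y=1. Observed 0.
Test 1: faults giving observed 0 are {n1 stuck-at-1, n1 inverted output, n2 stuck-at-0, n2 inverted output, n3 stuck-at-1, n3 inverted output, n4 stuck-at-1, n4 inverted output, n5 stuck-at-0, n5 inverted output, n6 stuck-at-0, n6 inverted output, n7 stuck-at-1, n7 inverted output, n8 stuck-at-0, n8 inverted output}.
Test 2 (in0=1, in1=0, in2=0, in3=1, in4=0): fault-free n1=0, n2=1, n3=0, n4=0, n5=1, n6=0, n7=1, n8=0 → 0; observed 1. Eliminates n1 stuck-at-1, n1 inverted output, n2 stuck-at-0, n2 inverted output, n3 stuck-at-1, n3 inverted output, n4 stuck-at-1, n4 inverted output, n5 stuck-at-0, n5 inverted output, n6 stuck-at-0, n7 stuck-at-1, n8 stuck-at-0.
Test 3 (in0=1, in1=1, in2=1, in3=1, in4=1): fault-free n1=1, n2=0, n3=0, n4=0, n5=0, n6=1, n7=1, n8=0 → 0; observed 0. Eliminates n7 inverted output, n8 inverted output.
Only n6 inverted output is consistent with every test.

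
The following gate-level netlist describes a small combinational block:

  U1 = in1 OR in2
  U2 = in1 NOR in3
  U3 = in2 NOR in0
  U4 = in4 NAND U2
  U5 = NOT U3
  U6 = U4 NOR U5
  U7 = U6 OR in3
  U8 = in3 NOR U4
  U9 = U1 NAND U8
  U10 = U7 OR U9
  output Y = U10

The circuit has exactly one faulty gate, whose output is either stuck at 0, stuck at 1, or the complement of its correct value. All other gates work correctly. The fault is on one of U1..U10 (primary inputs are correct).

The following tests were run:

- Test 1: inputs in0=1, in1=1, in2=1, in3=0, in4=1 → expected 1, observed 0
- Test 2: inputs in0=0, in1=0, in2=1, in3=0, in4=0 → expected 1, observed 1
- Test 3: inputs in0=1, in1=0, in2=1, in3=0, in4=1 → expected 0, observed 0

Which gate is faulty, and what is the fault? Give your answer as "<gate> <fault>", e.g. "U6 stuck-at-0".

U2 stuck-at-1

Fault-free values for test 1 (in0=1, in1=1, in2=1, in3=0, in4=1): U1=1, U2=0, U3=0, U4=1, U5=1, U6=0, U7=0, U8=0, U9=1, U10=1, giving Y=1. Observed 0.
Test 1: faults giving observed 0 are {U2 stuck-at-1, U2 inverted output, U4 stuck-at-0, U4 inverted output, U8 stuck-at-1, U8 inverted output, U9 stuck-at-0, U9 inverted output, U10 stuck-at-0, U10 inverted output}.
Test 2 (in0=0, in1=0, in2=1, in3=0, in4=0): fault-free U1=1, U2=1, U3=0, U4=1, U5=1, U6=0, U7=0, U8=0, U9=1, U10=1 → 1; observed 1. Eliminates U4 stuck-at-0, U4 inverted output, U8 stuck-at-1, U8 inverted output, U9 stuck-at-0, U9 inverted output, U10 stuck-at-0, U10 inverted output.
Test 3 (in0=1, in1=0, in2=1, in3=0, in4=1): fault-free U1=1, U2=1, U3=0, U4=0, U5=1, U6=0, U7=0, U8=1, U9=0, U10=0 → 0; observed 0. Eliminates U2 inverted output.
Only U2 stuck-at-1 is consistent with every test.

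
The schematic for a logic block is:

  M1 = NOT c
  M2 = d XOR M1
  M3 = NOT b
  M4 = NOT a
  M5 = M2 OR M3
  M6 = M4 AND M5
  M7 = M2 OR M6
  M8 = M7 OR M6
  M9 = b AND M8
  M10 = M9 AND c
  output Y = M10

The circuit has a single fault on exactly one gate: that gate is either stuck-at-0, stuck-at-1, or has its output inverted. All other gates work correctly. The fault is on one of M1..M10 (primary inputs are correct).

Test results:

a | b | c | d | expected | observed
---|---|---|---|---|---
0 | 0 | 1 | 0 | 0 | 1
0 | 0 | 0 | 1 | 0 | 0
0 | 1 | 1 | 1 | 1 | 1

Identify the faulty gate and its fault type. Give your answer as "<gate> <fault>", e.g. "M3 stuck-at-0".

M9 stuck-at-1

Fault-free values for test 1 (a=0, b=0, c=1, d=0): M1=0, M2=0, M3=1, M4=1, M5=1, M6=1, M7=1, M8=1, M9=0, M10=0, giving Y=0. Observed 1.
Test 1: faults giving observed 1 are {M9 stuck-at-1, M9 inverted output, M10 stuck-at-1, M10 inverted output}.
Test 2 (a=0, b=0, c=0, d=1): fault-free M1=1, M2=0, M3=1, M4=1, M5=1, M6=1, M7=1, M8=1, M9=0, M10=0 → 0; observed 0. Eliminates M10 stuck-at-1, M10 inverted output.
Test 3 (a=0, b=1, c=1, d=1): fault-free M1=0, M2=1, M3=0, M4=1, M5=1, M6=1, M7=1, M8=1, M9=1, M10=1 → 1; observed 1. Eliminates M9 inverted output.
Only M9 stuck-at-1 is consistent with every test.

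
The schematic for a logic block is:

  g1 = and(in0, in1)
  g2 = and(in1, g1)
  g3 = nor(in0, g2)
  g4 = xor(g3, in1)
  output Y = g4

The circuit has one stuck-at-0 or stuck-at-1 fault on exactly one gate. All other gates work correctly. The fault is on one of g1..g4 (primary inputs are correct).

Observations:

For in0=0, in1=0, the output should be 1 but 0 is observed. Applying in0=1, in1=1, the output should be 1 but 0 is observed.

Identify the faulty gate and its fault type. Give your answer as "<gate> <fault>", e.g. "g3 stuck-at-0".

Fault-free values for test 1 (in0=0, in1=0): g1=0, g2=0, g3=1, g4=1, giving Y=1. Observed 0.
Test 1: faults giving observed 0 are {g2 stuck-at-1, g3 stuck-at-0, g4 stuck-at-0}.
Test 2 (in0=1, in1=1): fault-free g1=1, g2=1, g3=0, g4=1 → 1; observed 0. Eliminates g2 stuck-at-1, g3 stuck-at-0.
Only g4 stuck-at-0 is consistent with every test.

g4 stuck-at-0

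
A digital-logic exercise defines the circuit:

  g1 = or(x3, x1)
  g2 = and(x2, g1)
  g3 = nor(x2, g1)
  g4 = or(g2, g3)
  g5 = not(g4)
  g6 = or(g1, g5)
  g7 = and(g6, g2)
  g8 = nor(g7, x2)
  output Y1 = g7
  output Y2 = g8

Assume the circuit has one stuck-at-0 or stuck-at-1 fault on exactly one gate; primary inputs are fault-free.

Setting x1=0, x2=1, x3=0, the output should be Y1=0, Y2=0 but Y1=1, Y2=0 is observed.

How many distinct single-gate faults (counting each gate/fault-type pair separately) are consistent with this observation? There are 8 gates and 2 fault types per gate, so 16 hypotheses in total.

Fault-free: g1=0, g2=0, g3=0, g4=0, g5=1, g6=1, g7=0, g8=0 → Y1=0, Y2=0. Observed Y1=1, Y2=0.
  g1: stuck-at-1 ✓; others ✗
  g2: none of the 2 fault types match ✗
  g3: none of the 2 fault types match ✗
  g4: none of the 2 fault types match ✗
  g5: none of the 2 fault types match ✗
  g6: none of the 2 fault types match ✗
  g7: stuck-at-1 ✓; others ✗
  g8: none of the 2 fault types match ✗
Consistent faults: {g1 stuck-at-1, g7 stuck-at-1} — 2 in all.

2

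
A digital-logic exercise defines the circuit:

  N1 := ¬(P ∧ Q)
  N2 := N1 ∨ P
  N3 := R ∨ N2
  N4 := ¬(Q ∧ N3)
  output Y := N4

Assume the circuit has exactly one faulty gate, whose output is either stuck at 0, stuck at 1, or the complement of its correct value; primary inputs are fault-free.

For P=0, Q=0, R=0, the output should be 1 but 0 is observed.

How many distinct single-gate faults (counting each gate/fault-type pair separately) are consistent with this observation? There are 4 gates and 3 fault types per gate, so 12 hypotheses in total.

Fault-free: N1=1, N2=1, N3=1, N4=1 → 1. Observed 0.
  N1 stuck-at-0: output 1 ✗
  N1 stuck-at-1: output 1 ✗
  N1 inverted output: output 1 ✗
  N2 stuck-at-0: output 1 ✗
  N2 stuck-at-1: output 1 ✗
  N2 inverted output: output 1 ✗
  N3 stuck-at-0: output 1 ✗
  N3 stuck-at-1: output 1 ✗
  N3 inverted output: output 1 ✗
  N4 stuck-at-0: output 0 ✓
  N4 stuck-at-1: output 1 ✗
  N4 inverted output: output 0 ✓
Consistent faults: {N4 stuck-at-0, N4 inverted output} — 2 in all.

2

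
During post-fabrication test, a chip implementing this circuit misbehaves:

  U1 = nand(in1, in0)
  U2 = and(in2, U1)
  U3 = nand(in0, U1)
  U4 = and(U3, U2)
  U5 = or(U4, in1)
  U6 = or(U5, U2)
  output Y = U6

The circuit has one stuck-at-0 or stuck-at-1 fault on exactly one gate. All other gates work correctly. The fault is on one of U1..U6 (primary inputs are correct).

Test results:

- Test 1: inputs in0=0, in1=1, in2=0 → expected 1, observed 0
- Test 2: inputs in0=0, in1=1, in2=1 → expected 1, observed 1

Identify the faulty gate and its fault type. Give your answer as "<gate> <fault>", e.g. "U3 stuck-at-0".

Fault-free values for test 1 (in0=0, in1=1, in2=0): U1=1, U2=0, U3=1, U4=0, U5=1, U6=1, giving Y=1. Observed 0.
Test 1: faults giving observed 0 are {U5 stuck-at-0, U6 stuck-at-0}.
Test 2 (in0=0, in1=1, in2=1): fault-free U1=1, U2=1, U3=1, U4=1, U5=1, U6=1 → 1; observed 1. Eliminates U6 stuck-at-0.
Only U5 stuck-at-0 is consistent with every test.

U5 stuck-at-0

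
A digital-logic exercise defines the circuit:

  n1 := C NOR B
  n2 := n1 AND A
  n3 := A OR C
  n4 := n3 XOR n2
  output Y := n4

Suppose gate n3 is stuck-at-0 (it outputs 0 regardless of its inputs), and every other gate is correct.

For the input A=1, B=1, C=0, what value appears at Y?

Propagate with n3 forced: n1=0, n2=0, n3=0 [stuck-at-0], n4=0.
So Y = 0. (Without the fault it would be 1.)

0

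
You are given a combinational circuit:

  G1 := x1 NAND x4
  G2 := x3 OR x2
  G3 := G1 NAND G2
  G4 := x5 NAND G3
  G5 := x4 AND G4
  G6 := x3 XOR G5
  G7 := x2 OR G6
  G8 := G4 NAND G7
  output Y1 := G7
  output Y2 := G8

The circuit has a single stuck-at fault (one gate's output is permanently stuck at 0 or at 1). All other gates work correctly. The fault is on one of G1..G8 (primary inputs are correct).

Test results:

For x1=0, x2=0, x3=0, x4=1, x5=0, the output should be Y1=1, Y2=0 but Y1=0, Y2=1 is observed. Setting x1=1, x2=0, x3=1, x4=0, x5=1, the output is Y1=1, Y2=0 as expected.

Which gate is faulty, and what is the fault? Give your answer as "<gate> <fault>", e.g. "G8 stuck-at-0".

Fault-free values for test 1 (x1=0, x2=0, x3=0, x4=1, x5=0): G1=1, G2=0, G3=1, G4=1, G5=1, G6=1, G7=1, G8=0, giving Y1=1, Y2=0. Observed Y1=0, Y2=1.
Test 1: faults giving observed Y1=0, Y2=1 are {G4 stuck-at-0, G5 stuck-at-0, G6 stuck-at-0, G7 stuck-at-0}.
Test 2 (x1=1, x2=0, x3=1, x4=0, x5=1): fault-free G1=1, G2=1, G3=0, G4=1, G5=0, G6=1, G7=1, G8=0 → Y1=1, Y2=0; observed Y1=1, Y2=0. Eliminates G4 stuck-at-0, G6 stuck-at-0, G7 stuck-at-0.
Only G5 stuck-at-0 is consistent with every test.

G5 stuck-at-0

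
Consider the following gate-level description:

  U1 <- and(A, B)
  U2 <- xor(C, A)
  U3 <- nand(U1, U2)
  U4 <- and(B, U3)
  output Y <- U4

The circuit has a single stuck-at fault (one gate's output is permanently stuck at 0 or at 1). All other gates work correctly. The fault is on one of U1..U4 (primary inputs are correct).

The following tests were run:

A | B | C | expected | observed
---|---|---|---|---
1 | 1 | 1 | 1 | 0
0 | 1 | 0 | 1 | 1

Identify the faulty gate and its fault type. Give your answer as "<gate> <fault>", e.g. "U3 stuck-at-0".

Fault-free values for test 1 (A=1, B=1, C=1): U1=1, U2=0, U3=1, U4=1, giving Y=1. Observed 0.
Test 1: faults giving observed 0 are {U2 stuck-at-1, U3 stuck-at-0, U4 stuck-at-0}.
Test 2 (A=0, B=1, C=0): fault-free U1=0, U2=0, U3=1, U4=1 → 1; observed 1. Eliminates U3 stuck-at-0, U4 stuck-at-0.
Only U2 stuck-at-1 is consistent with every test.

U2 stuck-at-1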